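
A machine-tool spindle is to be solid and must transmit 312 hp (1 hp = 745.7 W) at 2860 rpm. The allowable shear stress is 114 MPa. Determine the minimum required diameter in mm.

32.6 mm

ω = 2π·2860/60 = 299.5 rad/s, so T = P/ω = 312×745.7 / 299.5 = 776.8 N·m.
For a solid shaft τ_max = 16T/(πd³), so d = (16T/(π τ_allow))^(1/3) = (16·776.8/(π·1.14×10^8))^(1/3) = 0.03262 m.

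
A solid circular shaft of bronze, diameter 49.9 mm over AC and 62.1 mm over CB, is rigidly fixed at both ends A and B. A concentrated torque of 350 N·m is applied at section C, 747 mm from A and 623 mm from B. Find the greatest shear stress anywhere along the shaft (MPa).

Compatibility: T_A·a/J_AC = T_B·b/J_CB with T_A + T_B = T₀.
J_AC = 6.09×10^-7 m⁴, J_CB = 1.46×10^-6 m⁴, so T_A = T₀·(J_AC/a)/((J_AC/a)+(J_CB/b)) = 90.30 N·m, T_B = 259.7 N·m.
τ in each portion: τ_AC = 3.70×10^6 Pa, τ_CB = 5.52×10^6 Pa; maximum is in CB.
τ_max = T_CB·r/J = 259.7·0.0311/1.46×10^-6 = 5.523×10^6 Pa.

5.52 MPa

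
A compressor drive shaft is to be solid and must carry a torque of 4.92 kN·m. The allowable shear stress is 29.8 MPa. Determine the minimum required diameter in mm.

94.4 mm

For a solid shaft τ_max = 16T/(πd³), so d = (16T/(π τ_allow))^(1/3) = (16·4920/(π·2.98×10^7))^(1/3) = 0.09439 m.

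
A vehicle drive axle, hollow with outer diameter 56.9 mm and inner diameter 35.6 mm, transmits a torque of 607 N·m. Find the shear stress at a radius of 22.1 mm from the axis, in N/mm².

15.4 N/mm²

J = π(d_o⁴ − d_i⁴)/32 = π(0.0569⁴ − 0.0356⁴)/32 = 8.714×10^-7 m⁴.
Shear stress varies linearly with radius: τ = T·r/J = 607.0 × 0.0221 / 8.714×10^-7 = 1.539×10^7 Pa.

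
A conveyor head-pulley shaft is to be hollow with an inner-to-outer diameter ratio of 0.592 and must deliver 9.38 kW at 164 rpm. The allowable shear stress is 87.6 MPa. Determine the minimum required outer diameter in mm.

33.1 mm

ω = 2π·164/60 = 17.17 rad/s, so T = P/ω = 9.38×10³ / 17.17 = 546.2 N·m.
For a hollow shaft with d_i/d_o = 0.592: τ_max = 16T/(π d_o³ (1−k⁴)), so d_o = [16T/(π τ_allow (1−k⁴))]^(1/3) = [16·546.2/(π·8.76×10^7·0.8772)]^(1/3) = 0.03308 m.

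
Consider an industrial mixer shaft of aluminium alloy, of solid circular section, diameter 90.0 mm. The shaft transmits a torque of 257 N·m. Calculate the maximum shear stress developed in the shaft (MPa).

J = πd⁴/32 = π(0.0900)⁴/32 = 6.441×10^-6 m⁴.
τ_max = T·r/J = 257.0 × 0.0450 / 6.441×10^-6 = 1.795×10^6 Pa.

1.80 MPa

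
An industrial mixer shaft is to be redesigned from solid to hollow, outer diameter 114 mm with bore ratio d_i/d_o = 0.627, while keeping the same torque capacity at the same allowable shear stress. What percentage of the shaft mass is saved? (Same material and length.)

32.1 %

Equal τ_max and T ⇒ the solid shaft needs d_s³ = d_o³(1−k⁴), so d_s = 114·(1−0.627⁴)^(1/3) = 107.8 mm.
Area ratio A_h/A_s = d_o²(1−k²)/d_s² = (1−k²)/(1−k⁴)^(2/3) = 0.6787.
Mass saving = 1 − 0.6787 = 32.1 %.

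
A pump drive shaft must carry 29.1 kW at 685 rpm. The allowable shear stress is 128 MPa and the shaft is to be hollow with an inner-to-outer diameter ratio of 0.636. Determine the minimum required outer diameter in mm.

26.8 mm

ω = 2π·685/60 = 71.73 rad/s, so T = P/ω = 29.1×10³ / 71.73 = 405.7 N·m.
For a hollow shaft with d_i/d_o = 0.636: τ_max = 16T/(π d_o³ (1−k⁴)), so d_o = [16T/(π τ_allow (1−k⁴))]^(1/3) = [16·405.7/(π·1.28×10^8·0.8364)]^(1/3) = 0.02682 m.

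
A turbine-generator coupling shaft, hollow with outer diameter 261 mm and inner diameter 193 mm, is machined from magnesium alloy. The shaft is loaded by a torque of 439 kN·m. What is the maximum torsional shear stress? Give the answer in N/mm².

179 N/mm²

J = π(d_o⁴ − d_i⁴)/32 = π(0.261⁴ − 0.193⁴)/32 = 3.194×10^-4 m⁴.
τ_max = T·r/J = 439000 × 0.131 / 3.194×10^-4 = 1.794×10^8 Pa.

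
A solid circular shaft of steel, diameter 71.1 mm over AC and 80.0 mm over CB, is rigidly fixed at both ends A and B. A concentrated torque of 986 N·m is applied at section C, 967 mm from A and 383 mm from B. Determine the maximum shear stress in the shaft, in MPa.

Compatibility: T_A·a/J_AC = T_B·b/J_CB with T_A + T_B = T₀.
J_AC = 2.51×10^-6 m⁴, J_CB = 4.02×10^-6 m⁴, so T_A = T₀·(J_AC/a)/((J_AC/a)+(J_CB/b)) = 195.4 N·m, T_B = 790.6 N·m.
τ in each portion: τ_AC = 2.77×10^6 Pa, τ_CB = 7.86×10^6 Pa; maximum is in CB.
τ_max = T_CB·r/J = 790.6·0.0400/4.02×10^-6 = 7.865×10^6 Pa.

7.86 MPa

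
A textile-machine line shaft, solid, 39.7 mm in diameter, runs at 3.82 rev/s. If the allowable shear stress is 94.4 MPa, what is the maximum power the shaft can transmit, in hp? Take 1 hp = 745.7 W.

37.3 hp

J = πd⁴/32 = π(0.0397)⁴/32 = 2.439×10^-7 m⁴.
T_max = τ_allow·J/r = 9.44×10^7 × 2.439×10^-7 / 0.0199 = 1160 N·m.
ω = 2π·3.82 = 24.00 rad/s, so P_max = T_max·ω = 2.784×10^4 W.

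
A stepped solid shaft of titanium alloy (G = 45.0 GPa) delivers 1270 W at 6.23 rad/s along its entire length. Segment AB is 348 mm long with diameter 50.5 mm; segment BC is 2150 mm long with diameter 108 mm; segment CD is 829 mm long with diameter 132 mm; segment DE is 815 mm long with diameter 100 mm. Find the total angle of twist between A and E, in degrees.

ω = 6.23 rad/s, so T = P/ω = 1270 / 6.230 = 203.9 N·m.
J_AB = π(0.0505)⁴/32 = 6.39×10^-7 m⁴; J_BC = π(0.108)⁴/32 = 1.34×10^-5 m⁴; J_CD = π(0.132)⁴/32 = 2.98×10^-5 m⁴; J_DE = π(0.100)⁴/32 = 9.82×10^-6 m⁴.
θ = (T/G)·Σ L_i/J_i = (203.9/45.0×10⁹)·(0.348/6.39×10^-7 + 2.15/1.34×10^-5 + 0.829/2.98×10^-5 + 0.815/9.82×10^-6) = 3.700×10^-3 rad.

0.212°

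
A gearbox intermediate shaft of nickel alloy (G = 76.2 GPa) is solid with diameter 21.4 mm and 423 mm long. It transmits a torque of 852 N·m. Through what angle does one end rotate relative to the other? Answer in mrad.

230 mrad

J = πd⁴/32 = π(0.0214)⁴/32 = 2.059×10^-8 m⁴.
θ = T·L/(G·J) = 852.0 × 0.423 / (76.2×10⁹ × 2.059×10^-8) = 0.2297 rad.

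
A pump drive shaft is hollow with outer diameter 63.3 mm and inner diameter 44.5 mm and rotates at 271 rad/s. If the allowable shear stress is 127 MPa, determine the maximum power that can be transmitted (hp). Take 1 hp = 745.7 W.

1740 hp

J = π(d_o⁴ − d_i⁴)/32 = π(0.0633⁴ − 0.0445⁴)/32 = 1.191×10^-6 m⁴.
T_max = τ_allow·J/r = 1.27×10^8 × 1.191×10^-6 / 0.0316 = 4780 N·m.
ω = 271 rad/s, so P_max = T_max·ω = 1.295×10^6 W.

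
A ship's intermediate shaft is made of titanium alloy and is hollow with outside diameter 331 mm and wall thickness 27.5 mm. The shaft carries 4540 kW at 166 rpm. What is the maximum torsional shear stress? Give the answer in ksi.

10.3 ksi

ω = 2π·166/60 = 17.38 rad/s, so T = P/ω = 4540×10³ / 17.38 = 261200 N·m.
J = π(d_o⁴ − d_i⁴)/32 = π(0.331⁴ − 0.276⁴)/32 = 6.088×10^-4 m⁴.
τ_max = T·r/J = 261200 × 0.166 / 6.088×10^-4 = 7.100×10^7 Pa.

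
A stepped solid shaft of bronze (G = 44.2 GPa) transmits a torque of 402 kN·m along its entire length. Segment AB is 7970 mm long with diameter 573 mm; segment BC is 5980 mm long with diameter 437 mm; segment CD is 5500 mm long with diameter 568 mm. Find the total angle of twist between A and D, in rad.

0.0269 rad

J_AB = π(0.573)⁴/32 = 0.0106 m⁴; J_BC = π(0.437)⁴/32 = 3.58×10^-3 m⁴; J_CD = π(0.568)⁴/32 = 0.0102 m⁴.
θ = (T/G)·Σ L_i/J_i = (402000/44.2×10⁹)·(7.97/0.0106 + 5.98/3.58×10^-3 + 5.50/0.0102) = 0.02694 rad.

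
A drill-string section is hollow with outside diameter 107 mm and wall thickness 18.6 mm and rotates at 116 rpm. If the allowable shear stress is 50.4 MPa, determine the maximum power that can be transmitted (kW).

J = π(d_o⁴ − d_i⁴)/32 = π(0.107⁴ − 0.0698⁴)/32 = 1.054×10^-5 m⁴.
T_max = τ_allow·J/r = 5.04×10^7 × 1.054×10^-5 / 0.0535 = 9928 N·m.
ω = 2π·116/60 = 12.15 rad/s, so P_max = T_max·ω = 1.206×10^5 W.

121 kW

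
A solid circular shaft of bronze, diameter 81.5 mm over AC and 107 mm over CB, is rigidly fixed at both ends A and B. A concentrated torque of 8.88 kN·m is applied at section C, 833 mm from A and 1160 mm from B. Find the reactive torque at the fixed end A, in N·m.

Compatibility: T_A·a/J_AC = T_B·b/J_CB with T_A + T_B = T₀.
J_AC = 4.33×10^-6 m⁴, J_CB = 1.29×10^-5 m⁴, so T_A = T₀·(J_AC/a)/((J_AC/a)+(J_CB/b)) = 2834 N·m, T_B = 6046 N·m.

2830 N·m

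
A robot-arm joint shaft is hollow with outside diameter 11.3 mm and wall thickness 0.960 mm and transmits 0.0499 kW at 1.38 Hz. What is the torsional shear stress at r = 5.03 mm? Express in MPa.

ω = 2π·1.38 = 8.671 rad/s, so T = P/ω = 0.0499×10³ / 8.671 = 5.755 N·m.
J = π(d_o⁴ − d_i⁴)/32 = π(0.0113⁴ − 0.00938⁴)/32 = 8.407×10^-10 m⁴.
Shear stress varies linearly with radius: τ = T·r/J = 5.755 × 0.00503 / 8.407×10^-10 = 3.443×10^7 Pa.

34.4 MPa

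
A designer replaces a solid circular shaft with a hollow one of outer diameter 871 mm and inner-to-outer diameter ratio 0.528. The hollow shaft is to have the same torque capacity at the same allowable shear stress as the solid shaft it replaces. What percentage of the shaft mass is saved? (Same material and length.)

23.9 %

Equal τ_max and T ⇒ the solid shaft needs d_s³ = d_o³(1−k⁴), so d_s = 871·(1−0.528⁴)^(1/3) = 847.8 mm.
Area ratio A_h/A_s = d_o²(1−k²)/d_s² = (1−k²)/(1−k⁴)^(2/3) = 0.7612.
Mass saving = 1 − 0.7612 = 23.9 %.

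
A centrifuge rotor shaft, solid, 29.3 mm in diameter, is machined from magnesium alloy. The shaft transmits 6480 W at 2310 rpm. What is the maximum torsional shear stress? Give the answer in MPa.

ω = 2π·2310/60 = 241.9 rad/s, so T = P/ω = 6480 / 241.9 = 26.79 N·m.
J = πd⁴/32 = π(0.0293)⁴/32 = 7.236×10^-8 m⁴.
τ_max = T·r/J = 26.79 × 0.0146 / 7.236×10^-8 = 5.424×10^6 Pa.

5.42 MPa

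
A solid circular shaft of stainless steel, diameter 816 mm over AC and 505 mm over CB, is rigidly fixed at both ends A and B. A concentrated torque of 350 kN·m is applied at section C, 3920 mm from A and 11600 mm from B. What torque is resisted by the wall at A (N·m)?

333000 N·m

Compatibility: T_A·a/J_AC = T_B·b/J_CB with T_A + T_B = T₀.
J_AC = 0.0435 m⁴, J_CB = 6.39×10^-3 m⁴, so T_A = T₀·(J_AC/a)/((J_AC/a)+(J_CB/b)) = 333500 N·m, T_B = 16530 N·m.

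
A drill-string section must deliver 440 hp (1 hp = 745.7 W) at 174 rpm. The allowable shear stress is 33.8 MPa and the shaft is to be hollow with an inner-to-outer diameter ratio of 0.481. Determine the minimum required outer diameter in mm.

ω = 2π·174/60 = 18.22 rad/s, so T = P/ω = 440×745.7 / 18.22 = 18010 N·m.
For a hollow shaft with d_i/d_o = 0.481: τ_max = 16T/(π d_o³ (1−k⁴)), so d_o = [16T/(π τ_allow (1−k⁴))]^(1/3) = [16·18010/(π·3.38×10^7·0.9465)]^(1/3) = 0.1421 m.

142 mm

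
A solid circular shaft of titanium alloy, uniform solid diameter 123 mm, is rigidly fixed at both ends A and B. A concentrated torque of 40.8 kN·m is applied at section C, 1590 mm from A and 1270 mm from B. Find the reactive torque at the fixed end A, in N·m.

With uniform GJ and both ends fixed, compatibility θ_AC = θ_CB gives T_A·a = T_B·b, together with T_A + T_B = T₀.
T_A = T₀·b/(a+b) = 40800·1270/2860 = 18120 N·m; T_B = 22680 N·m.

18100 N·m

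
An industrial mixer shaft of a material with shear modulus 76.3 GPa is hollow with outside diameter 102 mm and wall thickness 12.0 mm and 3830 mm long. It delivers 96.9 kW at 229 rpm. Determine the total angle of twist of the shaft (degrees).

ω = 2π·229/60 = 23.98 rad/s, so T = P/ω = 96.9×10³ / 23.98 = 4041 N·m.
J = π(d_o⁴ − d_i⁴)/32 = π(0.102⁴ − 0.0780⁴)/32 = 6.993×10^-6 m⁴.
θ = T·L/(G·J) = 4041 × 3.83 / (76.3×10⁹ × 6.993×10^-6) = 0.02901 rad.

1.66°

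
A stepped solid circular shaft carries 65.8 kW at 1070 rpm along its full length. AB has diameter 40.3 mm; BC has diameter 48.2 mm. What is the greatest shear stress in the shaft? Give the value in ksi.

ω = 2π·1070/60 = 112.1 rad/s, so T = P/ω = 65.8×10³ / 112.1 = 587.2 N·m.
Under the same torque, τ_max = 16T/(πd³) is largest where d is smallest — segment AB (d = 40.3 mm).
τ_max = 16·587.2/(π·(0.0403)³) = 4.569×10^7 Pa.

6.63 ksi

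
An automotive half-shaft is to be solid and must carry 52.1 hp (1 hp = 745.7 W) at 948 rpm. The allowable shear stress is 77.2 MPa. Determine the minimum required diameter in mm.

ω = 2π·948/60 = 99.27 rad/s, so T = P/ω = 52.1×745.7 / 99.27 = 391.3 N·m.
For a solid shaft τ_max = 16T/(πd³), so d = (16T/(π τ_allow))^(1/3) = (16·391.3/(π·7.72×10^7))^(1/3) = 0.02956 m.

29.6 mm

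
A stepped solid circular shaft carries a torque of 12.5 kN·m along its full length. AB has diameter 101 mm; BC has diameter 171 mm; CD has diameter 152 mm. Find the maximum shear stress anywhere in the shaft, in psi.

8960 psi

Under the same torque, τ_max = 16T/(πd³) is largest where d is smallest — segment AB (d = 101 mm).
τ_max = 16·12500/(π·(0.101)³) = 6.179×10^7 Pa.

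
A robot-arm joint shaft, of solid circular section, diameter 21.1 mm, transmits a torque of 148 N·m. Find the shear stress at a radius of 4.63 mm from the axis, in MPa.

J = πd⁴/32 = π(0.0211)⁴/32 = 1.946×10^-8 m⁴.
Shear stress varies linearly with radius: τ = T·r/J = 148.0 × 0.00463 / 1.946×10^-8 = 3.521×10^7 Pa.

35.2 MPa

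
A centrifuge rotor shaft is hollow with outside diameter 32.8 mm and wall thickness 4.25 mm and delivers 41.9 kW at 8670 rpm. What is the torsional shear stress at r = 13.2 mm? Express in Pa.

7.67e6 Pa

ω = 2π·8670/60 = 907.9 rad/s, so T = P/ω = 41.9×10³ / 907.9 = 46.15 N·m.
J = π(d_o⁴ − d_i⁴)/32 = π(0.0328⁴ − 0.0243⁴)/32 = 7.940×10^-8 m⁴.
Shear stress varies linearly with radius: τ = T·r/J = 46.15 × 0.0132 / 7.940×10^-8 = 7.672×10^6 Pa.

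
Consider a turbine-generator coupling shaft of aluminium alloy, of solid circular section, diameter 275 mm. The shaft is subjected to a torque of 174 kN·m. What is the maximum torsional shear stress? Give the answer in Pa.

4.26e7 Pa

J = πd⁴/32 = π(0.275)⁴/32 = 5.615×10^-4 m⁴.
τ_max = T·r/J = 174000 × 0.138 / 5.615×10^-4 = 4.261×10^7 Pa.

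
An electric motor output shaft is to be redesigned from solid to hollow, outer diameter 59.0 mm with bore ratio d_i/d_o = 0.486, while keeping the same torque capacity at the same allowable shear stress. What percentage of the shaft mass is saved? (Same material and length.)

Equal τ_max and T ⇒ the solid shaft needs d_s³ = d_o³(1−k⁴), so d_s = 59.0·(1−0.486⁴)^(1/3) = 57.88 mm.
Area ratio A_h/A_s = d_o²(1−k²)/d_s² = (1−k²)/(1−k⁴)^(2/3) = 0.7936.
Mass saving = 1 − 0.7936 = 20.6 %.

20.6 %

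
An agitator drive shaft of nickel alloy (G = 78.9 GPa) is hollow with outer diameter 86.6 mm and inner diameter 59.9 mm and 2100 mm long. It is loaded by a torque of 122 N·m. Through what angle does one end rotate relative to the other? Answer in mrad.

J = π(d_o⁴ − d_i⁴)/32 = π(0.0866⁴ − 0.0599⁴)/32 = 4.258×10^-6 m⁴.
θ = T·L/(G·J) = 122.0 × 2.10 / (78.9×10⁹ × 4.258×10^-6) = 7.626×10^-4 rad.

0.763 mrad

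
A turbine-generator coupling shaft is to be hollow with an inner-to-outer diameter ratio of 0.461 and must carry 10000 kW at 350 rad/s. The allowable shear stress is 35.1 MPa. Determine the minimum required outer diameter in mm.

ω = 350 rad/s, so T = P/ω = 10000×10³ / 350.0 = 28570 N·m.
For a hollow shaft with d_i/d_o = 0.461: τ_max = 16T/(π d_o³ (1−k⁴)), so d_o = [16T/(π τ_allow (1−k⁴))]^(1/3) = [16·28570/(π·3.51×10^7·0.9548)]^(1/3) = 0.1631 m.

163 mm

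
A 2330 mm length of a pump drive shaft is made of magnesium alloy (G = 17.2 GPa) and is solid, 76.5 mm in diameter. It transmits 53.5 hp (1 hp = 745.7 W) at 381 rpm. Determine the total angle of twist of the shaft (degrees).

2.31°

ω = 2π·381/60 = 39.90 rad/s, so T = P/ω = 53.5×745.7 / 39.90 = 999.9 N·m.
J = πd⁴/32 = π(0.0765)⁴/32 = 3.362×10^-6 m⁴.
θ = T·L/(G·J) = 999.9 × 2.33 / (17.2×10⁹ × 3.362×10^-6) = 0.04029 rad.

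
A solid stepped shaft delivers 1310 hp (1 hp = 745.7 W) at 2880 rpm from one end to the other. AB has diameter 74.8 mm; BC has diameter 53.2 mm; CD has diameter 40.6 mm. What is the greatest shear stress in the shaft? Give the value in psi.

ω = 2π·2880/60 = 301.6 rad/s, so T = P/ω = 1310×745.7 / 301.6 = 3239 N·m.
Under the same torque, τ_max = 16T/(πd³) is largest where d is smallest — segment CD (d = 40.6 mm).
τ_max = 16·3239/(π·(0.0406)³) = 2.465×10^8 Pa.

35800 psi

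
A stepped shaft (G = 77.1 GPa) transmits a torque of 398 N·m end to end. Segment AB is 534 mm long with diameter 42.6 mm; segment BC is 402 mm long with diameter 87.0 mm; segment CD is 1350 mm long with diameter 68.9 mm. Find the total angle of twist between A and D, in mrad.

12.0 mrad

J_AB = π(0.0426)⁴/32 = 3.23×10^-7 m⁴; J_BC = π(0.0870)⁴/32 = 5.62×10^-6 m⁴; J_CD = π(0.0689)⁴/32 = 2.21×10^-6 m⁴.
θ = (T/G)·Σ L_i/J_i = (398.0/77.1×10⁹)·(0.534/3.23×10^-7 + 0.402/5.62×10^-6 + 1.35/2.21×10^-6) = 0.01204 rad.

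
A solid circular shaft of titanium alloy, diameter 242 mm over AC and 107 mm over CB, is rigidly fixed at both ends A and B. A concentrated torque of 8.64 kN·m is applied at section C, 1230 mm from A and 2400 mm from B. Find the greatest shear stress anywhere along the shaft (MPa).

3.05 MPa

Compatibility: T_A·a/J_AC = T_B·b/J_CB with T_A + T_B = T₀.
J_AC = 3.37×10^-4 m⁴, J_CB = 1.29×10^-5 m⁴, so T_A = T₀·(J_AC/a)/((J_AC/a)+(J_CB/b)) = 8474 N·m, T_B = 166.0 N·m.
τ in each portion: τ_AC = 3.05×10^6 Pa, τ_CB = 6.90×10^5 Pa; maximum is in AC.
τ_max = T_AC·r/J = 8474·0.121/3.37×10^-4 = 3.045×10^6 Pa.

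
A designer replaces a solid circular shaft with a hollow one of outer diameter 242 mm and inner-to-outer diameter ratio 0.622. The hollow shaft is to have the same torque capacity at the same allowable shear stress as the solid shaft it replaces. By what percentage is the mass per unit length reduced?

31.7 %

Equal τ_max and T ⇒ the solid shaft needs d_s³ = d_o³(1−k⁴), so d_s = 242·(1−0.622⁴)^(1/3) = 229.3 mm.
Area ratio A_h/A_s = d_o²(1−k²)/d_s² = (1−k²)/(1−k⁴)^(2/3) = 0.6831.
Mass saving = 1 − 0.6831 = 31.7 %.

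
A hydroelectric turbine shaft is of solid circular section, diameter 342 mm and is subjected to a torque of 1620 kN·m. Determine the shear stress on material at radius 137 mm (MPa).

J = πd⁴/32 = π(0.342)⁴/32 = 1.343×10^-3 m⁴.
Shear stress varies linearly with radius: τ = T·r/J = 1.620e6 × 0.137 / 1.343×10^-3 = 1.652×10^8 Pa.

165 MPa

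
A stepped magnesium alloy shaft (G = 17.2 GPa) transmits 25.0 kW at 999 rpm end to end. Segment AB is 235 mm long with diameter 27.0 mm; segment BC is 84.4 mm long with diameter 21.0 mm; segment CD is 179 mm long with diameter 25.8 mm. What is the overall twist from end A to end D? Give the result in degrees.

ω = 2π·999/60 = 104.6 rad/s, so T = P/ω = 25.0×10³ / 104.6 = 239.0 N·m.
J_AB = π(0.0270)⁴/32 = 5.22×10^-8 m⁴; J_BC = π(0.0210)⁴/32 = 1.91×10^-8 m⁴; J_CD = π(0.0258)⁴/32 = 4.35×10^-8 m⁴.
θ = (T/G)·Σ L_i/J_i = (239.0/17.2×10⁹)·(0.235/5.22×10^-8 + 0.0844/1.91×10^-8 + 0.179/4.35×10^-8) = 0.1812 rad.

10.4°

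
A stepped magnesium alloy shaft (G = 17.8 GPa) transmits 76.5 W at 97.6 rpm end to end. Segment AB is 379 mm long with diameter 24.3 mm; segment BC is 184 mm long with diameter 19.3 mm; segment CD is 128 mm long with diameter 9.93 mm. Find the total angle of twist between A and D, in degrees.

ω = 2π·97.6/60 = 10.22 rad/s, so T = P/ω = 76.5 / 10.22 = 7.485 N·m.
J_AB = π(0.0243)⁴/32 = 3.42×10^-8 m⁴; J_BC = π(0.0193)⁴/32 = 1.36×10^-8 m⁴; J_CD = π(0.00993)⁴/32 = 9.55×10^-10 m⁴.
θ = (T/G)·Σ L_i/J_i = (7.485/17.8×10⁹)·(0.379/3.42×10^-8 + 0.184/1.36×10^-8 + 0.128/9.55×10^-10) = 0.06672 rad.

3.82°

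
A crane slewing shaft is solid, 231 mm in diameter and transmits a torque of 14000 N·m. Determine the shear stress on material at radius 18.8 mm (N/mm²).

J = πd⁴/32 = π(0.231)⁴/32 = 2.795×10^-4 m⁴.
Shear stress varies linearly with radius: τ = T·r/J = 14000 × 0.0188 / 2.795×10^-4 = 9.415×10^5 Pa.

0.942 N/mm²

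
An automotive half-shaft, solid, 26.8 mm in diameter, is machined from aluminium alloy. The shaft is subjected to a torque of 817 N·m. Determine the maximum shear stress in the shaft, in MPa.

J = πd⁴/32 = π(0.0268)⁴/32 = 5.065×10^-8 m⁴.
τ_max = T·r/J = 817.0 × 0.0134 / 5.065×10^-8 = 2.162×10^8 Pa.

216 MPa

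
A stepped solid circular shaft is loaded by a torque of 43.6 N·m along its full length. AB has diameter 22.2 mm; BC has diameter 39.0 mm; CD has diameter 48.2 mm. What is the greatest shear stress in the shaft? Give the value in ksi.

2.94 ksi

Under the same torque, τ_max = 16T/(πd³) is largest where d is smallest — segment AB (d = 22.2 mm).
τ_max = 16·43.60/(π·(0.0222)³) = 2.030×10^7 Pa.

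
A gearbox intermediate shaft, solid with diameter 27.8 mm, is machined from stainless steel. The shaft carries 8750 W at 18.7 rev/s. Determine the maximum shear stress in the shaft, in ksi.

2.56 ksi

ω = 2π·18.7 = 117.5 rad/s, so T = P/ω = 8750 / 117.5 = 74.47 N·m.
J = πd⁴/32 = π(0.0278)⁴/32 = 5.864×10^-8 m⁴.
τ_max = T·r/J = 74.47 × 0.0139 / 5.864×10^-8 = 1.765×10^7 Pa.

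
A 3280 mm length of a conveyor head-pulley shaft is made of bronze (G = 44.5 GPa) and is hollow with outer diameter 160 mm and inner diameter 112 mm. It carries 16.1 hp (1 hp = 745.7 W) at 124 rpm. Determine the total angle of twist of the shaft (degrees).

0.0799°

ω = 2π·124/60 = 12.99 rad/s, so T = P/ω = 16.1×745.7 / 12.99 = 924.6 N·m.
J = π(d_o⁴ − d_i⁴)/32 = π(0.160⁴ − 0.112⁴)/32 = 4.889×10^-5 m⁴.
θ = T·L/(G·J) = 924.6 × 3.28 / (44.5×10⁹ × 4.889×10^-5) = 1.394×10^-3 rad.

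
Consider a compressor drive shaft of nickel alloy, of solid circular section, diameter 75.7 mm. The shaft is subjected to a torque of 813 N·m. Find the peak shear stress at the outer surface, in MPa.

9.54 MPa

J = πd⁴/32 = π(0.0757)⁴/32 = 3.224×10^-6 m⁴.
τ_max = T·r/J = 813.0 × 0.0379 / 3.224×10^-6 = 9.545×10^6 Pa.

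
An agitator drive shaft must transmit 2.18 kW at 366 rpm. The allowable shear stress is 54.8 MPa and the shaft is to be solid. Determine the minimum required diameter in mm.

ω = 2π·366/60 = 38.33 rad/s, so T = P/ω = 2.18×10³ / 38.33 = 56.88 N·m.
For a solid shaft τ_max = 16T/(πd³), so d = (16T/(π τ_allow))^(1/3) = (16·56.88/(π·5.48×10^7))^(1/3) = 0.01742 m.

17.4 mm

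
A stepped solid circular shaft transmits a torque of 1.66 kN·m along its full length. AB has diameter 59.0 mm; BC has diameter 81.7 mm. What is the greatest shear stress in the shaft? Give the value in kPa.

41200 kPa

Under the same torque, τ_max = 16T/(πd³) is largest where d is smallest — segment AB (d = 59.0 mm).
τ_max = 16·1660/(π·(0.0590)³) = 4.116×10^7 Pa.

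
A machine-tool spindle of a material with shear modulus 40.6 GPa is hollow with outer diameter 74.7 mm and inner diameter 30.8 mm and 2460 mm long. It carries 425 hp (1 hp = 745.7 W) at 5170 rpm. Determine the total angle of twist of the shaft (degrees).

ω = 2π·5170/60 = 541.4 rad/s, so T = P/ω = 425×745.7 / 541.4 = 585.4 N·m.
J = π(d_o⁴ − d_i⁴)/32 = π(0.0747⁴ − 0.0308⁴)/32 = 2.969×10^-6 m⁴.
θ = T·L/(G·J) = 585.4 × 2.46 / (40.6×10⁹ × 2.969×10^-6) = 0.01195 rad.

0.685°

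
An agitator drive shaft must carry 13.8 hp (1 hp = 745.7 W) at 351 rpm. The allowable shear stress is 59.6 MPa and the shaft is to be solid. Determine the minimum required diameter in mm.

28.8 mm

ω = 2π·351/60 = 36.76 rad/s, so T = P/ω = 13.8×745.7 / 36.76 = 280.0 N·m.
For a solid shaft τ_max = 16T/(πd³), so d = (16T/(π τ_allow))^(1/3) = (16·280.0/(π·5.96×10^7))^(1/3) = 0.02881 m.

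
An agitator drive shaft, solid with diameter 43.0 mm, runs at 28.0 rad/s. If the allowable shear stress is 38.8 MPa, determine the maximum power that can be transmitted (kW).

J = πd⁴/32 = π(0.0430)⁴/32 = 3.356×10^-7 m⁴.
T_max = τ_allow·J/r = 3.88×10^7 × 3.356×10^-7 / 0.0215 = 605.7 N·m.
ω = 28.0 rad/s, so P_max = T_max·ω = 1.696×10^4 W.

17.0 kW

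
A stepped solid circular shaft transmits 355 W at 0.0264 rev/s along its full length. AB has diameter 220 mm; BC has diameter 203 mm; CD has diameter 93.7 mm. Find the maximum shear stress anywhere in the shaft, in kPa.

ω = 2π·0.0264 = 0.1659 rad/s, so T = P/ω = 355 / 0.1659 = 2140 N·m.
Under the same torque, τ_max = 16T/(πd³) is largest where d is smallest — segment CD (d = 93.7 mm).
τ_max = 16·2140/(π·(0.0937)³) = 1.325×10^7 Pa.

13200 kPa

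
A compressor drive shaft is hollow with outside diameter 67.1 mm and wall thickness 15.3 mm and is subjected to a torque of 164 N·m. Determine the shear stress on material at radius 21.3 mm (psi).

J = π(d_o⁴ − d_i⁴)/32 = π(0.0671⁴ − 0.0365⁴)/32 = 1.816×10^-6 m⁴.
Shear stress varies linearly with radius: τ = T·r/J = 164.0 × 0.0213 / 1.816×10^-6 = 1.924×10^6 Pa.

279 psi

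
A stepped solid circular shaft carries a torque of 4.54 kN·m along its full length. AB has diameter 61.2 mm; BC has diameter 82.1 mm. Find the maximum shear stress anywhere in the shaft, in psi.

14600 psi

Under the same torque, τ_max = 16T/(πd³) is largest where d is smallest — segment AB (d = 61.2 mm).
τ_max = 16·4540/(π·(0.0612)³) = 1.009×10^8 Pa.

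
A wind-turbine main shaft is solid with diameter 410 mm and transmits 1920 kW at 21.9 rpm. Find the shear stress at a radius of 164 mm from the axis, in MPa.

49.5 MPa

ω = 2π·21.9/60 = 2.293 rad/s, so T = P/ω = 1920×10³ / 2.293 = 837200 N·m.
J = πd⁴/32 = π(0.410)⁴/32 = 2.774×10^-3 m⁴.
Shear stress varies linearly with radius: τ = T·r/J = 837200 × 0.164 / 2.774×10^-3 = 4.949×10^7 Pa.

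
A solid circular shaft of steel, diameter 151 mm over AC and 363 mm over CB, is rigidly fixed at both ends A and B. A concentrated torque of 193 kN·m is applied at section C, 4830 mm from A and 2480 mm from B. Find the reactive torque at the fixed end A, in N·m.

Compatibility: T_A·a/J_AC = T_B·b/J_CB with T_A + T_B = T₀.
J_AC = 5.10×10^-5 m⁴, J_CB = 1.70×10^-3 m⁴, so T_A = T₀·(J_AC/a)/((J_AC/a)+(J_CB/b)) = 2922 N·m, T_B = 190100 N·m.

2920 N·m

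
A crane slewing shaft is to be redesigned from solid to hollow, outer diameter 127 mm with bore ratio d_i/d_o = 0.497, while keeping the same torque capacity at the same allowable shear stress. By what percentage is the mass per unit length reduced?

Equal τ_max and T ⇒ the solid shaft needs d_s³ = d_o³(1−k⁴), so d_s = 127·(1−0.497⁴)^(1/3) = 124.4 mm.
Area ratio A_h/A_s = d_o²(1−k²)/d_s² = (1−k²)/(1−k⁴)^(2/3) = 0.7853.
Mass saving = 1 − 0.7853 = 21.5 %.

21.5 %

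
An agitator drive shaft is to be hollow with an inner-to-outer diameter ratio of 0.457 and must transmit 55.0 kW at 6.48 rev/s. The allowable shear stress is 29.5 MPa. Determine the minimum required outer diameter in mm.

62.5 mm

ω = 2π·6.48 = 40.72 rad/s, so T = P/ω = 55.0×10³ / 40.72 = 1351 N·m.
For a hollow shaft with d_i/d_o = 0.457: τ_max = 16T/(π d_o³ (1−k⁴)), so d_o = [16T/(π τ_allow (1−k⁴))]^(1/3) = [16·1351/(π·2.95×10^7·0.9564)]^(1/3) = 0.06248 m.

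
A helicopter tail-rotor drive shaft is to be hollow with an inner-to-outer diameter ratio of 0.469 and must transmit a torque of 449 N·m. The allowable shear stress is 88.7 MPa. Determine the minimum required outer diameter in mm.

30.0 mm

For a hollow shaft with d_i/d_o = 0.469: τ_max = 16T/(π d_o³ (1−k⁴)), so d_o = [16T/(π τ_allow (1−k⁴))]^(1/3) = [16·449.0/(π·8.87×10^7·0.9516)]^(1/3) = 0.03003 m.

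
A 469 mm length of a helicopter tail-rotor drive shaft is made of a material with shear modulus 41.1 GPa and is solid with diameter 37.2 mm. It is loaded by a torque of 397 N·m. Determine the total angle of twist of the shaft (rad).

0.0241 rad

J = πd⁴/32 = π(0.0372)⁴/32 = 1.880×10^-7 m⁴.
θ = T·L/(G·J) = 397.0 × 0.469 / (41.1×10⁹ × 1.880×10^-7) = 0.02410 rad.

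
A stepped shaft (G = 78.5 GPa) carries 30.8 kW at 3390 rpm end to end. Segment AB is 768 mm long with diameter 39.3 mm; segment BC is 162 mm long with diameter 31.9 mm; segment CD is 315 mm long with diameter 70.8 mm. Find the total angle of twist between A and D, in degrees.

0.317°

ω = 2π·3390/60 = 355.0 rad/s, so T = P/ω = 30.8×10³ / 355.0 = 86.76 N·m.
J_AB = π(0.0393)⁴/32 = 2.34×10^-7 m⁴; J_BC = π(0.0319)⁴/32 = 1.02×10^-7 m⁴; J_CD = π(0.0708)⁴/32 = 2.47×10^-6 m⁴.
θ = (T/G)·Σ L_i/J_i = (86.76/78.5×10⁹)·(0.768/2.34×10^-7 + 0.162/1.02×10^-7 + 0.315/2.47×10^-6) = 5.527×10^-3 rad.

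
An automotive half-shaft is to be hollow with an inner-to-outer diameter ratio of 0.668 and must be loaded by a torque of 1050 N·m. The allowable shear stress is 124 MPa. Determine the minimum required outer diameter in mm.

37.8 mm

For a hollow shaft with d_i/d_o = 0.668: τ_max = 16T/(π d_o³ (1−k⁴)), so d_o = [16T/(π τ_allow (1−k⁴))]^(1/3) = [16·1050/(π·1.24×10^8·0.8009)]^(1/3) = 0.03776 m.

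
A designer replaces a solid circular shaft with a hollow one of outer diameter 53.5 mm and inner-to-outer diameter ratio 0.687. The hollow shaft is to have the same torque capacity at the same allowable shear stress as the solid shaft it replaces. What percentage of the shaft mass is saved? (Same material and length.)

37.5 %

Equal τ_max and T ⇒ the solid shaft needs d_s³ = d_o³(1−k⁴), so d_s = 53.5·(1−0.687⁴)^(1/3) = 49.19 mm.
Area ratio A_h/A_s = d_o²(1−k²)/d_s² = (1−k²)/(1−k⁴)^(2/3) = 0.6246.
Mass saving = 1 − 0.6246 = 37.5 %.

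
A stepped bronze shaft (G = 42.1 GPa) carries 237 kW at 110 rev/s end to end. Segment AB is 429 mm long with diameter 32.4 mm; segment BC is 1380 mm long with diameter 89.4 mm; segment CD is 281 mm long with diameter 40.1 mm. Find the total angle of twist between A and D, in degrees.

2.47°

ω = 2π·110 = 691.2 rad/s, so T = P/ω = 237×10³ / 691.2 = 342.9 N·m.
J_AB = π(0.0324)⁴/32 = 1.08×10^-7 m⁴; J_BC = π(0.0894)⁴/32 = 6.27×10^-6 m⁴; J_CD = π(0.0401)⁴/32 = 2.54×10^-7 m⁴.
θ = (T/G)·Σ L_i/J_i = (342.9/42.1×10⁹)·(0.429/1.08×10^-7 + 1.38/6.27×10^-6 + 0.281/2.54×10^-7) = 0.04311 rad.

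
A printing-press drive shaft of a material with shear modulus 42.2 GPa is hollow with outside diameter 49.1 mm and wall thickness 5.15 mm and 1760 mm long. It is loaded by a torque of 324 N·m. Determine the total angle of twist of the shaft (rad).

J = π(d_o⁴ − d_i⁴)/32 = π(0.0491⁴ − 0.0388⁴)/32 = 3.481×10^-7 m⁴.
θ = T·L/(G·J) = 324.0 × 1.76 / (42.2×10⁹ × 3.481×10^-7) = 0.03882 rad.

0.0388 rad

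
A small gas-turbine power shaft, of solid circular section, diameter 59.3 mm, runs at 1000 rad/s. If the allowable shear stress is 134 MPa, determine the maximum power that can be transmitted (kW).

5490 kW

J = πd⁴/32 = π(0.0593)⁴/32 = 1.214×10^-6 m⁴.
T_max = τ_allow·J/r = 1.34×10^8 × 1.214×10^-6 / 0.0296 = 5487 N·m.
ω = 1000 rad/s, so P_max = T_max·ω = 5.487×10^6 W.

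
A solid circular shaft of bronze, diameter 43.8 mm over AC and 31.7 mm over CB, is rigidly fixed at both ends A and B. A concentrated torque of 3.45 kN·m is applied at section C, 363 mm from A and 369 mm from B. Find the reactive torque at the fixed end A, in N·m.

Compatibility: T_A·a/J_AC = T_B·b/J_CB with T_A + T_B = T₀.
J_AC = 3.61×10^-7 m⁴, J_CB = 9.91×10^-8 m⁴, so T_A = T₀·(J_AC/a)/((J_AC/a)+(J_CB/b)) = 2717 N·m, T_B = 733.3 N·m.

2720 N·m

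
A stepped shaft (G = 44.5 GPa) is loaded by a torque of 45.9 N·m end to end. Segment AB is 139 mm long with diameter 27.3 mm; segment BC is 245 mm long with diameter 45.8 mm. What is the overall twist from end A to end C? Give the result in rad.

0.00321 rad

J_AB = π(0.0273)⁴/32 = 5.45×10^-8 m⁴; J_BC = π(0.0458)⁴/32 = 4.32×10^-7 m⁴.
θ = (T/G)·Σ L_i/J_i = (45.90/44.5×10⁹)·(0.139/5.45×10^-8 + 0.245/4.32×10^-7) = 3.214×10^-3 rad.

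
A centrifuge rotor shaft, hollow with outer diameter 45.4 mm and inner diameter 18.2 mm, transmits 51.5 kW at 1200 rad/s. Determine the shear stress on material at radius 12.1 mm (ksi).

0.185 ksi

ω = 1200 rad/s, so T = P/ω = 51.5×10³ / 1200 = 42.92 N·m.
J = π(d_o⁴ − d_i⁴)/32 = π(0.0454⁴ − 0.0182⁴)/32 = 4.063×10^-7 m⁴.
Shear stress varies linearly with radius: τ = T·r/J = 42.92 × 0.0121 / 4.063×10^-7 = 1.278×10^6 Pa.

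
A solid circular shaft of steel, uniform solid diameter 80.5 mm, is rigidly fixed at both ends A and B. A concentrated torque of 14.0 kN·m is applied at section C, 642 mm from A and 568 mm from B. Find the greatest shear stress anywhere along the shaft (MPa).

With uniform GJ and both ends fixed, compatibility θ_AC = θ_CB gives T_A·a = T_B·b, together with T_A + T_B = T₀.
T_A = T₀·b/(a+b) = 14000·568/1210 = 6572 N·m; T_B = 7428 N·m.
τ in each portion: τ_AC = 6.42×10^7 Pa, τ_CB = 7.25×10^7 Pa; maximum is in CB.
τ_max = T_CB·r/J = 7428·0.0403/4.12×10^-6 = 7.252×10^7 Pa.

72.5 MPa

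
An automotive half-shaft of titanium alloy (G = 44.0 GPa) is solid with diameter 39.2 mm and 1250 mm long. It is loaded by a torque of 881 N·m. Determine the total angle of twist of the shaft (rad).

J = πd⁴/32 = π(0.0392)⁴/32 = 2.318×10^-7 m⁴.
θ = T·L/(G·J) = 881.0 × 1.25 / (44.0×10⁹ × 2.318×10^-7) = 0.1080 rad.

0.108 rad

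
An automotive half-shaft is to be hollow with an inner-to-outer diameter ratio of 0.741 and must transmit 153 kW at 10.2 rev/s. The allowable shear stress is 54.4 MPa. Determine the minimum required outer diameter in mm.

68.4 mm

ω = 2π·10.2 = 64.09 rad/s, so T = P/ω = 153×10³ / 64.09 = 2387 N·m.
For a hollow shaft with d_i/d_o = 0.741: τ_max = 16T/(π d_o³ (1−k⁴)), so d_o = [16T/(π τ_allow (1−k⁴))]^(1/3) = [16·2387/(π·5.44×10^7·0.6985)]^(1/3) = 0.06840 m.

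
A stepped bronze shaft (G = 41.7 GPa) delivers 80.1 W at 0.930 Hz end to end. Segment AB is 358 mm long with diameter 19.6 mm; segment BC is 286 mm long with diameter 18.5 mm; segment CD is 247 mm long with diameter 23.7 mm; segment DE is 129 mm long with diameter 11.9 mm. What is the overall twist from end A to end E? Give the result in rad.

0.0405 rad

ω = 2π·0.930 = 5.843 rad/s, so T = P/ω = 80.1 / 5.843 = 13.71 N·m.
J_AB = π(0.0196)⁴/32 = 1.45×10^-8 m⁴; J_BC = π(0.0185)⁴/32 = 1.15×10^-8 m⁴; J_CD = π(0.0237)⁴/32 = 3.10×10^-8 m⁴; J_DE = π(0.0119)⁴/32 = 1.97×10^-9 m⁴.
θ = (T/G)·Σ L_i/J_i = (13.71/41.7×10⁹)·(0.358/1.45×10^-8 + 0.286/1.15×10^-8 + 0.247/3.10×10^-8 + 0.129/1.97×10^-9) = 0.04046 rad.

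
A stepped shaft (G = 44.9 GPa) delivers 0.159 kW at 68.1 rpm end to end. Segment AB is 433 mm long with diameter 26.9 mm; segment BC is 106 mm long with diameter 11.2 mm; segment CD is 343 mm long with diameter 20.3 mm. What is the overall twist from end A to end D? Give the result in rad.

0.0485 rad

ω = 2π·68.1/60 = 7.131 rad/s, so T = P/ω = 0.159×10³ / 7.131 = 22.30 N·m.
J_AB = π(0.0269)⁴/32 = 5.14×10^-8 m⁴; J_BC = π(0.0112)⁴/32 = 1.54×10^-9 m⁴; J_CD = π(0.0203)⁴/32 = 1.67×10^-8 m⁴.
θ = (T/G)·Σ L_i/J_i = (22.30/44.9×10⁹)·(0.433/5.14×10^-8 + 0.106/1.54×10^-9 + 0.343/1.67×10^-8) = 0.04847 rad.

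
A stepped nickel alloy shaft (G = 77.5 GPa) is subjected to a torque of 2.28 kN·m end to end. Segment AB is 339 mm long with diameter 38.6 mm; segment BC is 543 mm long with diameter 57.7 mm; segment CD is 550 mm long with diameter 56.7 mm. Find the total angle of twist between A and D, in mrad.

76.4 mrad

J_AB = π(0.0386)⁴/32 = 2.18×10^-7 m⁴; J_BC = π(0.0577)⁴/32 = 1.09×10^-6 m⁴; J_CD = π(0.0567)⁴/32 = 1.01×10^-6 m⁴.
θ = (T/G)·Σ L_i/J_i = (2280/77.5×10⁹)·(0.339/2.18×10^-7 + 0.543/1.09×10^-6 + 0.550/1.01×10^-6) = 0.07639 rad.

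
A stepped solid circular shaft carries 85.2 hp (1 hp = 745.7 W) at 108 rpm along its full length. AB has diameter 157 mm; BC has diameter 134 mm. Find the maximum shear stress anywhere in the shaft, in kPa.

11900 kPa

ω = 2π·108/60 = 11.31 rad/s, so T = P/ω = 85.2×745.7 / 11.31 = 5618 N·m.
Under the same torque, τ_max = 16T/(πd³) is largest where d is smallest — segment BC (d = 134 mm).
τ_max = 16·5618/(π·(0.134)³) = 1.189×10^7 Pa.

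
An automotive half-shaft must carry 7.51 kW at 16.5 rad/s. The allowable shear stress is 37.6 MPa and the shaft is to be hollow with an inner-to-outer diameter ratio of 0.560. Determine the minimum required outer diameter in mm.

ω = 16.5 rad/s, so T = P/ω = 7.51×10³ / 16.50 = 455.2 N·m.
For a hollow shaft with d_i/d_o = 0.560: τ_max = 16T/(π d_o³ (1−k⁴)), so d_o = [16T/(π τ_allow (1−k⁴))]^(1/3) = [16·455.2/(π·3.76×10^7·0.9017)]^(1/3) = 0.04089 m.

40.9 mm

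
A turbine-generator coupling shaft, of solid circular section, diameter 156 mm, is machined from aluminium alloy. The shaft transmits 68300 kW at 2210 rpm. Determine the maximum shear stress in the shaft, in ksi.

57.4 ksi

ω = 2π·2210/60 = 231.4 rad/s, so T = P/ω = 68300×10³ / 231.4 = 295100 N·m.
J = πd⁴/32 = π(0.156)⁴/32 = 5.814×10^-5 m⁴.
τ_max = T·r/J = 295100 × 0.0780 / 5.814×10^-5 = 3.959×10^8 Pa.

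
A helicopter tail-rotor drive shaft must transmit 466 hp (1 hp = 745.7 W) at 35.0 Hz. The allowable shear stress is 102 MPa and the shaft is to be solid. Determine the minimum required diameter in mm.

42.9 mm

ω = 2π·35.0 = 219.9 rad/s, so T = P/ω = 466×745.7 / 219.9 = 1580 N·m.
For a solid shaft τ_max = 16T/(πd³), so d = (16T/(π τ_allow))^(1/3) = (16·1580/(π·1.02×10^8))^(1/3) = 0.04289 m.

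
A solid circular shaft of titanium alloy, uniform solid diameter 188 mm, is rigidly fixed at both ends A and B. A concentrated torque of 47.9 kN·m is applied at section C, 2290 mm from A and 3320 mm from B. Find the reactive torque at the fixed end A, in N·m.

28300 N·m

With uniform GJ and both ends fixed, compatibility θ_AC = θ_CB gives T_A·a = T_B·b, together with T_A + T_B = T₀.
T_A = T₀·b/(a+b) = 47900·3320/5610 = 28350 N·m; T_B = 19550 N·m.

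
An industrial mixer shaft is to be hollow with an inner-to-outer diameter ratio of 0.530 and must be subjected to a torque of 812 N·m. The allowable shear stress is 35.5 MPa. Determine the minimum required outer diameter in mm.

50.2 mm

For a hollow shaft with d_i/d_o = 0.530: τ_max = 16T/(π d_o³ (1−k⁴)), so d_o = [16T/(π τ_allow (1−k⁴))]^(1/3) = [16·812.0/(π·3.55×10^7·0.9211)]^(1/3) = 0.05020 m.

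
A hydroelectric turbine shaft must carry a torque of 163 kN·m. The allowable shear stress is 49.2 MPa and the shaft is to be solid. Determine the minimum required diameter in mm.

For a solid shaft τ_max = 16T/(πd³), so d = (16T/(π τ_allow))^(1/3) = (16·163000/(π·4.92×10^7))^(1/3) = 0.2565 m.

256 mm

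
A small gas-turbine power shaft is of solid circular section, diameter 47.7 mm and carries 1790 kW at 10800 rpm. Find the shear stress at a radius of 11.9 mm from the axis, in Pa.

ω = 2π·10800/60 = 1131 rad/s, so T = P/ω = 1790×10³ / 1131 = 1583 N·m.
J = πd⁴/32 = π(0.0477)⁴/32 = 5.082×10^-7 m⁴.
Shear stress varies linearly with radius: τ = T·r/J = 1583 × 0.0119 / 5.082×10^-7 = 3.706×10^7 Pa.

3.71e7 Pa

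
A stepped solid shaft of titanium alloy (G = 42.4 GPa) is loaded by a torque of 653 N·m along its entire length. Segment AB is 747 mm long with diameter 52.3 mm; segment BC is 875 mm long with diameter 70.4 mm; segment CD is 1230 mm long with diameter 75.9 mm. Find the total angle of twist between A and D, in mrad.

27.1 mrad

J_AB = π(0.0523)⁴/32 = 7.35×10^-7 m⁴; J_BC = π(0.0704)⁴/32 = 2.41×10^-6 m⁴; J_CD = π(0.0759)⁴/32 = 3.26×10^-6 m⁴.
θ = (T/G)·Σ L_i/J_i = (653.0/42.4×10⁹)·(0.747/7.35×10^-7 + 0.875/2.41×10^-6 + 1.23/3.26×10^-6) = 0.02706 rad.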